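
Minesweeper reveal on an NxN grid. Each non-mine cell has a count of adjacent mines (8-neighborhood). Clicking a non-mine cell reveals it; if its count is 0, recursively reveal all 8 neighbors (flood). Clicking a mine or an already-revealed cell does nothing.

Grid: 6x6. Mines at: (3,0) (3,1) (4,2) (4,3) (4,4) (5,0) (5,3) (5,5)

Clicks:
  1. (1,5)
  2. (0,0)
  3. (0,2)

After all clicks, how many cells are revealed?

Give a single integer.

Click 1 (1,5) count=0: revealed 22 new [(0,0) (0,1) (0,2) (0,3) (0,4) (0,5) (1,0) (1,1) (1,2) (1,3) (1,4) (1,5) (2,0) (2,1) (2,2) (2,3) (2,4) (2,5) (3,2) (3,3) (3,4) (3,5)] -> total=22
Click 2 (0,0) count=0: revealed 0 new [(none)] -> total=22
Click 3 (0,2) count=0: revealed 0 new [(none)] -> total=22

Answer: 22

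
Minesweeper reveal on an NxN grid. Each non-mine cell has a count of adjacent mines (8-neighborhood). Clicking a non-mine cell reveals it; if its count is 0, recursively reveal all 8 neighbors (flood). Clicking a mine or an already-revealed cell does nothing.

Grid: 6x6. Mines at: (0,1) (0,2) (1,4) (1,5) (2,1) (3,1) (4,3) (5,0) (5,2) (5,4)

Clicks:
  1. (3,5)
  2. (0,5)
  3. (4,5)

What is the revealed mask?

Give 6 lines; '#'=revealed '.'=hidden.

Click 1 (3,5) count=0: revealed 6 new [(2,4) (2,5) (3,4) (3,5) (4,4) (4,5)] -> total=6
Click 2 (0,5) count=2: revealed 1 new [(0,5)] -> total=7
Click 3 (4,5) count=1: revealed 0 new [(none)] -> total=7

Answer: .....#
......
....##
....##
....##
......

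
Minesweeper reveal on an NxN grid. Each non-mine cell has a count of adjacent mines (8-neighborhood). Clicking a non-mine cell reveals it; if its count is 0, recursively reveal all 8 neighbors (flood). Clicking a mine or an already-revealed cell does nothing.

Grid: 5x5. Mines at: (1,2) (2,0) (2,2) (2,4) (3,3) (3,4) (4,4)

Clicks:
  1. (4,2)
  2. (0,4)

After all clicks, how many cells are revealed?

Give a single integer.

Click 1 (4,2) count=1: revealed 1 new [(4,2)] -> total=1
Click 2 (0,4) count=0: revealed 4 new [(0,3) (0,4) (1,3) (1,4)] -> total=5

Answer: 5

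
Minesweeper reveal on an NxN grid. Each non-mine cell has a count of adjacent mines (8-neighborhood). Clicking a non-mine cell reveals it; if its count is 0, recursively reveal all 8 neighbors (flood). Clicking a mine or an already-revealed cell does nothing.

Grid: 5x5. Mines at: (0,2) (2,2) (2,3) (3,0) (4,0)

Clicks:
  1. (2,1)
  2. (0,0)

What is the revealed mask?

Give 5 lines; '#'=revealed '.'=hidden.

Click 1 (2,1) count=2: revealed 1 new [(2,1)] -> total=1
Click 2 (0,0) count=0: revealed 5 new [(0,0) (0,1) (1,0) (1,1) (2,0)] -> total=6

Answer: ##...
##...
##...
.....
.....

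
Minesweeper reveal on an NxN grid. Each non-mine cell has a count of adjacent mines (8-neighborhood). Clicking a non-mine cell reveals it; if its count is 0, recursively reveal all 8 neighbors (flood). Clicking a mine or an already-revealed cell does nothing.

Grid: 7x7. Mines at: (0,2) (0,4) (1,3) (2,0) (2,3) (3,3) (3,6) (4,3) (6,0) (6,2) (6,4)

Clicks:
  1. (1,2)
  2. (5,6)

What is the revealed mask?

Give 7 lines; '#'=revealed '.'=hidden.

Answer: .......
..#....
.......
.......
.....##
.....##
.....##

Derivation:
Click 1 (1,2) count=3: revealed 1 new [(1,2)] -> total=1
Click 2 (5,6) count=0: revealed 6 new [(4,5) (4,6) (5,5) (5,6) (6,5) (6,6)] -> total=7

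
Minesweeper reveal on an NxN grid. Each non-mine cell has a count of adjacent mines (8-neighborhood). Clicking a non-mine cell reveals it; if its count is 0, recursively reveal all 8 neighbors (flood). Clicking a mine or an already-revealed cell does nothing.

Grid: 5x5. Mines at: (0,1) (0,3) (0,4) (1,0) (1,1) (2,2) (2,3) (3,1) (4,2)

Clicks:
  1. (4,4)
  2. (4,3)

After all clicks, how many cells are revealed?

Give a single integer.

Click 1 (4,4) count=0: revealed 4 new [(3,3) (3,4) (4,3) (4,4)] -> total=4
Click 2 (4,3) count=1: revealed 0 new [(none)] -> total=4

Answer: 4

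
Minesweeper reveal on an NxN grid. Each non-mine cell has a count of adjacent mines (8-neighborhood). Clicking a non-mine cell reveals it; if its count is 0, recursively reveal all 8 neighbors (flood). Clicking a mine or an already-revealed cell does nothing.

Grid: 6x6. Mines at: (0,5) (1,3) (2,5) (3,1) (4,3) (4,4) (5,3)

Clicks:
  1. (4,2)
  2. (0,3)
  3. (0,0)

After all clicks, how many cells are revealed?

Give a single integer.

Answer: 11

Derivation:
Click 1 (4,2) count=3: revealed 1 new [(4,2)] -> total=1
Click 2 (0,3) count=1: revealed 1 new [(0,3)] -> total=2
Click 3 (0,0) count=0: revealed 9 new [(0,0) (0,1) (0,2) (1,0) (1,1) (1,2) (2,0) (2,1) (2,2)] -> total=11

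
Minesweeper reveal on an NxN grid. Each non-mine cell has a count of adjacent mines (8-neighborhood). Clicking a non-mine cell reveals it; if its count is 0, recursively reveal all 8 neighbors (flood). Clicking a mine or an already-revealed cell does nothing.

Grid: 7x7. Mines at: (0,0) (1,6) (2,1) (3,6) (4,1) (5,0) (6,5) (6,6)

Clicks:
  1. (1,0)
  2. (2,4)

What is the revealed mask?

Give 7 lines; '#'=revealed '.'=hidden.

Answer: .#####.
######.
..####.
..####.
..####.
.#####.
.####..

Derivation:
Click 1 (1,0) count=2: revealed 1 new [(1,0)] -> total=1
Click 2 (2,4) count=0: revealed 31 new [(0,1) (0,2) (0,3) (0,4) (0,5) (1,1) (1,2) (1,3) (1,4) (1,5) (2,2) (2,3) (2,4) (2,5) (3,2) (3,3) (3,4) (3,5) (4,2) (4,3) (4,4) (4,5) (5,1) (5,2) (5,3) (5,4) (5,5) (6,1) (6,2) (6,3) (6,4)] -> total=32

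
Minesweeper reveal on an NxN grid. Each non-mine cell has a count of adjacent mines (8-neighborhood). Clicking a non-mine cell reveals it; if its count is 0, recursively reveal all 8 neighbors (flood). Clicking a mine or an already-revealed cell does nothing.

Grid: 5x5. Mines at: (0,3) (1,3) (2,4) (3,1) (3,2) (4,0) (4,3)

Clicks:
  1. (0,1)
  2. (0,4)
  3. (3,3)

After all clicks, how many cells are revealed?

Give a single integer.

Answer: 11

Derivation:
Click 1 (0,1) count=0: revealed 9 new [(0,0) (0,1) (0,2) (1,0) (1,1) (1,2) (2,0) (2,1) (2,2)] -> total=9
Click 2 (0,4) count=2: revealed 1 new [(0,4)] -> total=10
Click 3 (3,3) count=3: revealed 1 new [(3,3)] -> total=11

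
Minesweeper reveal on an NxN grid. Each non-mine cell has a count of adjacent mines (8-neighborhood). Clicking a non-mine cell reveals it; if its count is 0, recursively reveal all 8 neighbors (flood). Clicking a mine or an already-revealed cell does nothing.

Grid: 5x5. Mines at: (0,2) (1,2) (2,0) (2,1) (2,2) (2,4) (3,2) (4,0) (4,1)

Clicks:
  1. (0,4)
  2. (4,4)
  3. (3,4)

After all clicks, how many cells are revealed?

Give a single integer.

Answer: 8

Derivation:
Click 1 (0,4) count=0: revealed 4 new [(0,3) (0,4) (1,3) (1,4)] -> total=4
Click 2 (4,4) count=0: revealed 4 new [(3,3) (3,4) (4,3) (4,4)] -> total=8
Click 3 (3,4) count=1: revealed 0 new [(none)] -> total=8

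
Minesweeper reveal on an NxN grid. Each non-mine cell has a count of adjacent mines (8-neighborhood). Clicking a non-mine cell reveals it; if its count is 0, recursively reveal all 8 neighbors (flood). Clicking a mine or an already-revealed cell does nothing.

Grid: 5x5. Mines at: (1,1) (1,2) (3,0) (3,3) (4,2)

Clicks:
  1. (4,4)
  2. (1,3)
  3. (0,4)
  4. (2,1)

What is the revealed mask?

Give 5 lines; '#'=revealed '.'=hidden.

Answer: ...##
...##
.#.##
.....
....#

Derivation:
Click 1 (4,4) count=1: revealed 1 new [(4,4)] -> total=1
Click 2 (1,3) count=1: revealed 1 new [(1,3)] -> total=2
Click 3 (0,4) count=0: revealed 5 new [(0,3) (0,4) (1,4) (2,3) (2,4)] -> total=7
Click 4 (2,1) count=3: revealed 1 new [(2,1)] -> total=8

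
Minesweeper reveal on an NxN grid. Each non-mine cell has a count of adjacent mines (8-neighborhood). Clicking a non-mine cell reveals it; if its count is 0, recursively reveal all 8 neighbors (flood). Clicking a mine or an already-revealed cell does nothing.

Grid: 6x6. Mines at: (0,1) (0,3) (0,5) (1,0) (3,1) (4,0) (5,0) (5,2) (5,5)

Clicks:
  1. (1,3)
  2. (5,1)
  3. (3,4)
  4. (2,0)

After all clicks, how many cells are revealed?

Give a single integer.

Answer: 18

Derivation:
Click 1 (1,3) count=1: revealed 1 new [(1,3)] -> total=1
Click 2 (5,1) count=3: revealed 1 new [(5,1)] -> total=2
Click 3 (3,4) count=0: revealed 15 new [(1,2) (1,4) (1,5) (2,2) (2,3) (2,4) (2,5) (3,2) (3,3) (3,4) (3,5) (4,2) (4,3) (4,4) (4,5)] -> total=17
Click 4 (2,0) count=2: revealed 1 new [(2,0)] -> total=18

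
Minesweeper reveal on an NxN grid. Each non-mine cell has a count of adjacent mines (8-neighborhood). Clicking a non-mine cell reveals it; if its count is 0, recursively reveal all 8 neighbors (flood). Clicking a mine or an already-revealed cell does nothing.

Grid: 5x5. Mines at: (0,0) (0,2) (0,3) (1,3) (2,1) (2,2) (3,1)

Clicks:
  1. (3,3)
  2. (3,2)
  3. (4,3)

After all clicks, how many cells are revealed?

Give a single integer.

Answer: 8

Derivation:
Click 1 (3,3) count=1: revealed 1 new [(3,3)] -> total=1
Click 2 (3,2) count=3: revealed 1 new [(3,2)] -> total=2
Click 3 (4,3) count=0: revealed 6 new [(2,3) (2,4) (3,4) (4,2) (4,3) (4,4)] -> total=8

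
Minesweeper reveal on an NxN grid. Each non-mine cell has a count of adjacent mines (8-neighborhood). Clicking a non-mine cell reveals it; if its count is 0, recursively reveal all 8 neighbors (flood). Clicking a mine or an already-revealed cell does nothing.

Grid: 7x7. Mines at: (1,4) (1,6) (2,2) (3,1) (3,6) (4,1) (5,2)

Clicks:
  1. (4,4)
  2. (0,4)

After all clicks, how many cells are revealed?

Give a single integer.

Answer: 19

Derivation:
Click 1 (4,4) count=0: revealed 18 new [(2,3) (2,4) (2,5) (3,3) (3,4) (3,5) (4,3) (4,4) (4,5) (4,6) (5,3) (5,4) (5,5) (5,6) (6,3) (6,4) (6,5) (6,6)] -> total=18
Click 2 (0,4) count=1: revealed 1 new [(0,4)] -> total=19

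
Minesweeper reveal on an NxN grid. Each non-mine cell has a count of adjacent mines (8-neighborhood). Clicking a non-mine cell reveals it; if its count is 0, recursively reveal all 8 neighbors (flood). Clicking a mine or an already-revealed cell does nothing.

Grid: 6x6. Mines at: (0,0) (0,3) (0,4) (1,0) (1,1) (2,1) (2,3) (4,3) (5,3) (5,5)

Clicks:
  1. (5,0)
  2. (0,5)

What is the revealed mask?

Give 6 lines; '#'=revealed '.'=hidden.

Click 1 (5,0) count=0: revealed 9 new [(3,0) (3,1) (3,2) (4,0) (4,1) (4,2) (5,0) (5,1) (5,2)] -> total=9
Click 2 (0,5) count=1: revealed 1 new [(0,5)] -> total=10

Answer: .....#
......
......
###...
###...
###...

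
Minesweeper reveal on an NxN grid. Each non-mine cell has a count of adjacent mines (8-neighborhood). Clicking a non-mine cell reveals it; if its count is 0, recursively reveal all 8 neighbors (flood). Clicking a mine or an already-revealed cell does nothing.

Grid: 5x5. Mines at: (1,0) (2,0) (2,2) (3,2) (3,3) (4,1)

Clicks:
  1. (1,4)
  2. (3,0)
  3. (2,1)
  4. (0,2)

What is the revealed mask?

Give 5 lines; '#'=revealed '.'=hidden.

Answer: .####
.####
.#.##
#....
.....

Derivation:
Click 1 (1,4) count=0: revealed 10 new [(0,1) (0,2) (0,3) (0,4) (1,1) (1,2) (1,3) (1,4) (2,3) (2,4)] -> total=10
Click 2 (3,0) count=2: revealed 1 new [(3,0)] -> total=11
Click 3 (2,1) count=4: revealed 1 new [(2,1)] -> total=12
Click 4 (0,2) count=0: revealed 0 new [(none)] -> total=12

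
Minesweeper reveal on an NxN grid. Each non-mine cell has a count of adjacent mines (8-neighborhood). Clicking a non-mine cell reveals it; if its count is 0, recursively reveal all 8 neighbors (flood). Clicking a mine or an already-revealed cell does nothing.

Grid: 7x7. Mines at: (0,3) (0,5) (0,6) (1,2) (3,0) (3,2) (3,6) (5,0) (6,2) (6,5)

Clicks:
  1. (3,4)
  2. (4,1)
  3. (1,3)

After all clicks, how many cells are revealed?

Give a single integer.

Click 1 (3,4) count=0: revealed 15 new [(1,3) (1,4) (1,5) (2,3) (2,4) (2,5) (3,3) (3,4) (3,5) (4,3) (4,4) (4,5) (5,3) (5,4) (5,5)] -> total=15
Click 2 (4,1) count=3: revealed 1 new [(4,1)] -> total=16
Click 3 (1,3) count=2: revealed 0 new [(none)] -> total=16

Answer: 16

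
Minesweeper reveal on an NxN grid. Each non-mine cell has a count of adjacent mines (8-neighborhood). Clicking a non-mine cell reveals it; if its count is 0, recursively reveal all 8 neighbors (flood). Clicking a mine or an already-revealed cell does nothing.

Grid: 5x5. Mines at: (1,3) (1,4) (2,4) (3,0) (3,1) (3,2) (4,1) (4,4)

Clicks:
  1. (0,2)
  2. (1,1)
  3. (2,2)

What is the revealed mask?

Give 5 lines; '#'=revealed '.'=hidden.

Answer: ###..
###..
###..
.....
.....

Derivation:
Click 1 (0,2) count=1: revealed 1 new [(0,2)] -> total=1
Click 2 (1,1) count=0: revealed 8 new [(0,0) (0,1) (1,0) (1,1) (1,2) (2,0) (2,1) (2,2)] -> total=9
Click 3 (2,2) count=3: revealed 0 new [(none)] -> total=9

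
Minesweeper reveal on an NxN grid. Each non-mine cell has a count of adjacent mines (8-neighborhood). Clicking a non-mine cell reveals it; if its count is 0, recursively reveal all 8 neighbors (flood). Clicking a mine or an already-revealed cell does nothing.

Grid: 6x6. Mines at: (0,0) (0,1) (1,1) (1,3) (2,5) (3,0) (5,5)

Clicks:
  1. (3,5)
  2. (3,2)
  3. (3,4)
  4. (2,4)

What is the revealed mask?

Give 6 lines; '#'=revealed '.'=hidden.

Answer: ......
......
.####.
.#####
#####.
#####.

Derivation:
Click 1 (3,5) count=1: revealed 1 new [(3,5)] -> total=1
Click 2 (3,2) count=0: revealed 18 new [(2,1) (2,2) (2,3) (2,4) (3,1) (3,2) (3,3) (3,4) (4,0) (4,1) (4,2) (4,3) (4,4) (5,0) (5,1) (5,2) (5,3) (5,4)] -> total=19
Click 3 (3,4) count=1: revealed 0 new [(none)] -> total=19
Click 4 (2,4) count=2: revealed 0 new [(none)] -> total=19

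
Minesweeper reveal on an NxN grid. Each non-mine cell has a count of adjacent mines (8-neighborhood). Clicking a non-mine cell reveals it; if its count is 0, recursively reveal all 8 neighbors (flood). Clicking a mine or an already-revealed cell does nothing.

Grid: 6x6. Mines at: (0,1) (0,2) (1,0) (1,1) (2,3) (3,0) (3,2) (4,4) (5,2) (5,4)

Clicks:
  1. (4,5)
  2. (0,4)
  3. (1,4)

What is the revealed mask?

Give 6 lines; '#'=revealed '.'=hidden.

Click 1 (4,5) count=2: revealed 1 new [(4,5)] -> total=1
Click 2 (0,4) count=0: revealed 10 new [(0,3) (0,4) (0,5) (1,3) (1,4) (1,5) (2,4) (2,5) (3,4) (3,5)] -> total=11
Click 3 (1,4) count=1: revealed 0 new [(none)] -> total=11

Answer: ...###
...###
....##
....##
.....#
......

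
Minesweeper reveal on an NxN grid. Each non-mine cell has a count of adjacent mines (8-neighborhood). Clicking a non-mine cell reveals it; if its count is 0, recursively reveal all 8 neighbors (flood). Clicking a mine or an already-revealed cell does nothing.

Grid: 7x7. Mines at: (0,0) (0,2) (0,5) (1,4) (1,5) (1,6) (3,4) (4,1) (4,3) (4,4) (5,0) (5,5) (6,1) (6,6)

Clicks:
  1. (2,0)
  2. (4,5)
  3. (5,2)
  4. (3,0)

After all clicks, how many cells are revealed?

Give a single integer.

Answer: 14

Derivation:
Click 1 (2,0) count=0: revealed 12 new [(1,0) (1,1) (1,2) (1,3) (2,0) (2,1) (2,2) (2,3) (3,0) (3,1) (3,2) (3,3)] -> total=12
Click 2 (4,5) count=3: revealed 1 new [(4,5)] -> total=13
Click 3 (5,2) count=3: revealed 1 new [(5,2)] -> total=14
Click 4 (3,0) count=1: revealed 0 new [(none)] -> total=14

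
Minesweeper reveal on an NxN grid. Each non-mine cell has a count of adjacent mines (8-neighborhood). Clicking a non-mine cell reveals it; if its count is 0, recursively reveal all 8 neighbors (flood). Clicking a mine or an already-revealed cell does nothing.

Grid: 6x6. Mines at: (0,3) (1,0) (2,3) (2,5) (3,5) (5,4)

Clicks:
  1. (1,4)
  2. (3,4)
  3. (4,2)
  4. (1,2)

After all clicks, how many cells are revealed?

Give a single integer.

Answer: 18

Derivation:
Click 1 (1,4) count=3: revealed 1 new [(1,4)] -> total=1
Click 2 (3,4) count=3: revealed 1 new [(3,4)] -> total=2
Click 3 (4,2) count=0: revealed 15 new [(2,0) (2,1) (2,2) (3,0) (3,1) (3,2) (3,3) (4,0) (4,1) (4,2) (4,3) (5,0) (5,1) (5,2) (5,3)] -> total=17
Click 4 (1,2) count=2: revealed 1 new [(1,2)] -> total=18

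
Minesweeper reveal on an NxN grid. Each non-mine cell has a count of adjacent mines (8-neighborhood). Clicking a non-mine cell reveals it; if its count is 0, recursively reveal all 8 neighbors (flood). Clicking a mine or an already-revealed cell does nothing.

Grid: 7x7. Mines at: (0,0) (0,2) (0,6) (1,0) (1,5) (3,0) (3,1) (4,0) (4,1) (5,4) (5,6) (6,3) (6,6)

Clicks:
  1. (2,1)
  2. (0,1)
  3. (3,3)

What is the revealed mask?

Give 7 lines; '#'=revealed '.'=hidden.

Click 1 (2,1) count=3: revealed 1 new [(2,1)] -> total=1
Click 2 (0,1) count=3: revealed 1 new [(0,1)] -> total=2
Click 3 (3,3) count=0: revealed 18 new [(1,2) (1,3) (1,4) (2,2) (2,3) (2,4) (2,5) (2,6) (3,2) (3,3) (3,4) (3,5) (3,6) (4,2) (4,3) (4,4) (4,5) (4,6)] -> total=20

Answer: .#.....
..###..
.######
..#####
..#####
.......
.......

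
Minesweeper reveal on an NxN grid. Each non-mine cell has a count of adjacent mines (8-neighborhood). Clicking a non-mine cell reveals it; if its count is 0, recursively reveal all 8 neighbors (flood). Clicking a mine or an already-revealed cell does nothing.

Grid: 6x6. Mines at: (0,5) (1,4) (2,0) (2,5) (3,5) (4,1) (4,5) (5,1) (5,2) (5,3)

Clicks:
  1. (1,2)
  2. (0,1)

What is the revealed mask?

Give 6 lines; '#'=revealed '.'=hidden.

Click 1 (1,2) count=0: revealed 19 new [(0,0) (0,1) (0,2) (0,3) (1,0) (1,1) (1,2) (1,3) (2,1) (2,2) (2,3) (2,4) (3,1) (3,2) (3,3) (3,4) (4,2) (4,3) (4,4)] -> total=19
Click 2 (0,1) count=0: revealed 0 new [(none)] -> total=19

Answer: ####..
####..
.####.
.####.
..###.
......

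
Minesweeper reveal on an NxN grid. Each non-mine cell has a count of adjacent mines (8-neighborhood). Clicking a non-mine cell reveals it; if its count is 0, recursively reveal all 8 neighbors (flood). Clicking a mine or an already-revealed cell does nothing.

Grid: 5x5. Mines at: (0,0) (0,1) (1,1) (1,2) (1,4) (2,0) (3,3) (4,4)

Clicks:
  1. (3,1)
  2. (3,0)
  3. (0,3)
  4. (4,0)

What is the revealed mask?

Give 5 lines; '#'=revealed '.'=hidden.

Answer: ...#.
.....
.....
###..
###..

Derivation:
Click 1 (3,1) count=1: revealed 1 new [(3,1)] -> total=1
Click 2 (3,0) count=1: revealed 1 new [(3,0)] -> total=2
Click 3 (0,3) count=2: revealed 1 new [(0,3)] -> total=3
Click 4 (4,0) count=0: revealed 4 new [(3,2) (4,0) (4,1) (4,2)] -> total=7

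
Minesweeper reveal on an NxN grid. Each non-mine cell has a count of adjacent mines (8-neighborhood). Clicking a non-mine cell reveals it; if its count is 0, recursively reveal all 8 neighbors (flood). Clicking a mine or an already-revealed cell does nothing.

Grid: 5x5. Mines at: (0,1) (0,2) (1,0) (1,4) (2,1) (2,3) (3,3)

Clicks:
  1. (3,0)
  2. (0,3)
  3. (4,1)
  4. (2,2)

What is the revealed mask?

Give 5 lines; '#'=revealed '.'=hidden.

Answer: ...#.
.....
..#..
###..
###..

Derivation:
Click 1 (3,0) count=1: revealed 1 new [(3,0)] -> total=1
Click 2 (0,3) count=2: revealed 1 new [(0,3)] -> total=2
Click 3 (4,1) count=0: revealed 5 new [(3,1) (3,2) (4,0) (4,1) (4,2)] -> total=7
Click 4 (2,2) count=3: revealed 1 new [(2,2)] -> total=8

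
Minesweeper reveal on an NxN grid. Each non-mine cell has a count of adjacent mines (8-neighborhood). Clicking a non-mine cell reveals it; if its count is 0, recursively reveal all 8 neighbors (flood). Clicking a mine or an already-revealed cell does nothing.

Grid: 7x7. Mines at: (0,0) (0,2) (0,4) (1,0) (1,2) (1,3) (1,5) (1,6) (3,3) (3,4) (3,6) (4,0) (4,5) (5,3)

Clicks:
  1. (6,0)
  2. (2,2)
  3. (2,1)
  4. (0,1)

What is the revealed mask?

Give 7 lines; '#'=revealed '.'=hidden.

Answer: .#.....
.......
.##....
.......
.......
###....
###....

Derivation:
Click 1 (6,0) count=0: revealed 6 new [(5,0) (5,1) (5,2) (6,0) (6,1) (6,2)] -> total=6
Click 2 (2,2) count=3: revealed 1 new [(2,2)] -> total=7
Click 3 (2,1) count=2: revealed 1 new [(2,1)] -> total=8
Click 4 (0,1) count=4: revealed 1 new [(0,1)] -> total=9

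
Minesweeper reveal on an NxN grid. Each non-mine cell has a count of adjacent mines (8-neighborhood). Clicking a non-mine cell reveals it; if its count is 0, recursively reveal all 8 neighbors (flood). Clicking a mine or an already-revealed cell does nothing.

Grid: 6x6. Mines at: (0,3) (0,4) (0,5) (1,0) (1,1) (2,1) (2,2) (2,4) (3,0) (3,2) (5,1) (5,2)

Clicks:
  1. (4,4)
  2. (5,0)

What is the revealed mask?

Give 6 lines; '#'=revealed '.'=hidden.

Answer: ......
......
......
...###
...###
#..###

Derivation:
Click 1 (4,4) count=0: revealed 9 new [(3,3) (3,4) (3,5) (4,3) (4,4) (4,5) (5,3) (5,4) (5,5)] -> total=9
Click 2 (5,0) count=1: revealed 1 new [(5,0)] -> total=10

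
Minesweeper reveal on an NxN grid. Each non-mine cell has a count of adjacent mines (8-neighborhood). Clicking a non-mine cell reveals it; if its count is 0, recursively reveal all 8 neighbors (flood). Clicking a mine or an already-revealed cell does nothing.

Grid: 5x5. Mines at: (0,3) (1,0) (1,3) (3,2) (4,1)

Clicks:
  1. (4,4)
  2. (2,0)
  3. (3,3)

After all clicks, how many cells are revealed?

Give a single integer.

Click 1 (4,4) count=0: revealed 6 new [(2,3) (2,4) (3,3) (3,4) (4,3) (4,4)] -> total=6
Click 2 (2,0) count=1: revealed 1 new [(2,0)] -> total=7
Click 3 (3,3) count=1: revealed 0 new [(none)] -> total=7

Answer: 7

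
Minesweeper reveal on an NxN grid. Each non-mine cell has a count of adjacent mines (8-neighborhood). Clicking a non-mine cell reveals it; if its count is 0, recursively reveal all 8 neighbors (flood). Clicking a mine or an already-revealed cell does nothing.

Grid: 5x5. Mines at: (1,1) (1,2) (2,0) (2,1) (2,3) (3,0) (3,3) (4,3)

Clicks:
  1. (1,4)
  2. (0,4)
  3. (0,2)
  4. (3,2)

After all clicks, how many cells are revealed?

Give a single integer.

Click 1 (1,4) count=1: revealed 1 new [(1,4)] -> total=1
Click 2 (0,4) count=0: revealed 3 new [(0,3) (0,4) (1,3)] -> total=4
Click 3 (0,2) count=2: revealed 1 new [(0,2)] -> total=5
Click 4 (3,2) count=4: revealed 1 new [(3,2)] -> total=6

Answer: 6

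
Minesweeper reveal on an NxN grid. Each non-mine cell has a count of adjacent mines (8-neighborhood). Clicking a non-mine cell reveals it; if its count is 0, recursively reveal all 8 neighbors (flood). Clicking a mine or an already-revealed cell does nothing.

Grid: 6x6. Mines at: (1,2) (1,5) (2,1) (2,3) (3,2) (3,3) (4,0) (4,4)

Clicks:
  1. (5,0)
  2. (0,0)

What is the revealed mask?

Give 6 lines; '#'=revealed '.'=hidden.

Answer: ##....
##....
......
......
......
#.....

Derivation:
Click 1 (5,0) count=1: revealed 1 new [(5,0)] -> total=1
Click 2 (0,0) count=0: revealed 4 new [(0,0) (0,1) (1,0) (1,1)] -> total=5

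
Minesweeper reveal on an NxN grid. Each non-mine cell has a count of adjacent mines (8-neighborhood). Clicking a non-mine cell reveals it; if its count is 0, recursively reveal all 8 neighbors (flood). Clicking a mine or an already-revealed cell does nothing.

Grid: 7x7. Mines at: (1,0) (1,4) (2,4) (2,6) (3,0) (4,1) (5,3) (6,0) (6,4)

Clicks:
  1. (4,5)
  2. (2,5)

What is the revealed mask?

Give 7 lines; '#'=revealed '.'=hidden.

Answer: .......
.......
.....#.
....###
....###
....###
.....##

Derivation:
Click 1 (4,5) count=0: revealed 11 new [(3,4) (3,5) (3,6) (4,4) (4,5) (4,6) (5,4) (5,5) (5,6) (6,5) (6,6)] -> total=11
Click 2 (2,5) count=3: revealed 1 new [(2,5)] -> total=12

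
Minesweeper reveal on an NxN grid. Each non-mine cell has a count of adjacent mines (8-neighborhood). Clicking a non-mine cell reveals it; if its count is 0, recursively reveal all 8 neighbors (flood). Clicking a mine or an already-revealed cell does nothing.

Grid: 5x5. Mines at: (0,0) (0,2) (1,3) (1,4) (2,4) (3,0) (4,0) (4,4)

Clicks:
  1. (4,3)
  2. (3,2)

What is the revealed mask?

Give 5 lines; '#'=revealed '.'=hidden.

Click 1 (4,3) count=1: revealed 1 new [(4,3)] -> total=1
Click 2 (3,2) count=0: revealed 8 new [(2,1) (2,2) (2,3) (3,1) (3,2) (3,3) (4,1) (4,2)] -> total=9

Answer: .....
.....
.###.
.###.
.###.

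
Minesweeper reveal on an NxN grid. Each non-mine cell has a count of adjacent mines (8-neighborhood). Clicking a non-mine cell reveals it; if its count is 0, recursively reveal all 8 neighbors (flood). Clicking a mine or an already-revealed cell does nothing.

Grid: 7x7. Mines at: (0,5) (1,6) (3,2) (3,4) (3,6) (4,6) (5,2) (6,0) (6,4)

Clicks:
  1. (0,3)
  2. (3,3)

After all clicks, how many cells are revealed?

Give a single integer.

Answer: 22

Derivation:
Click 1 (0,3) count=0: revealed 21 new [(0,0) (0,1) (0,2) (0,3) (0,4) (1,0) (1,1) (1,2) (1,3) (1,4) (2,0) (2,1) (2,2) (2,3) (2,4) (3,0) (3,1) (4,0) (4,1) (5,0) (5,1)] -> total=21
Click 2 (3,3) count=2: revealed 1 new [(3,3)] -> total=22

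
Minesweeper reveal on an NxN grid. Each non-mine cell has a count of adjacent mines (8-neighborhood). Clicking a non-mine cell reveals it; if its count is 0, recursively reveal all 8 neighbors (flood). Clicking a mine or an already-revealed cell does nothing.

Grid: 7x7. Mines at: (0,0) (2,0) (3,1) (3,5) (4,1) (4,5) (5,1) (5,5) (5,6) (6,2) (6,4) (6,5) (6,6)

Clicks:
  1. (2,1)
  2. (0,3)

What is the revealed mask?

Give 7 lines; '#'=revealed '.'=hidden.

Answer: .######
.######
.######
..###..
..###..
..###..
.......

Derivation:
Click 1 (2,1) count=2: revealed 1 new [(2,1)] -> total=1
Click 2 (0,3) count=0: revealed 26 new [(0,1) (0,2) (0,3) (0,4) (0,5) (0,6) (1,1) (1,2) (1,3) (1,4) (1,5) (1,6) (2,2) (2,3) (2,4) (2,5) (2,6) (3,2) (3,3) (3,4) (4,2) (4,3) (4,4) (5,2) (5,3) (5,4)] -> total=27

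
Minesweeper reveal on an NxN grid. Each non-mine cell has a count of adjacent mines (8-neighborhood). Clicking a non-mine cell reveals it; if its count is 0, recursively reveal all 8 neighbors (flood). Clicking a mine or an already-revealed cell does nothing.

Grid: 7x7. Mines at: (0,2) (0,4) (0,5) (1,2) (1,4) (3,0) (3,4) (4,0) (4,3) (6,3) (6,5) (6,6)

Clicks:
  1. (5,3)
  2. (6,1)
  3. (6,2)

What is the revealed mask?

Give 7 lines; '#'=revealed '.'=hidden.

Click 1 (5,3) count=2: revealed 1 new [(5,3)] -> total=1
Click 2 (6,1) count=0: revealed 6 new [(5,0) (5,1) (5,2) (6,0) (6,1) (6,2)] -> total=7
Click 3 (6,2) count=1: revealed 0 new [(none)] -> total=7

Answer: .......
.......
.......
.......
.......
####...
###....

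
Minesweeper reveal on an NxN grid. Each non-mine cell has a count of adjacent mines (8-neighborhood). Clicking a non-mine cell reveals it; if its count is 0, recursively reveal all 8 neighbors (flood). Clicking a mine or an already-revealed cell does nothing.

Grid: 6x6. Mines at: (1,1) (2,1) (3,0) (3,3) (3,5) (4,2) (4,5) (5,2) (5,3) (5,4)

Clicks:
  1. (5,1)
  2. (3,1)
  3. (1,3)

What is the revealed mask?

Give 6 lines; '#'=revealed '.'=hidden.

Click 1 (5,1) count=2: revealed 1 new [(5,1)] -> total=1
Click 2 (3,1) count=3: revealed 1 new [(3,1)] -> total=2
Click 3 (1,3) count=0: revealed 12 new [(0,2) (0,3) (0,4) (0,5) (1,2) (1,3) (1,4) (1,5) (2,2) (2,3) (2,4) (2,5)] -> total=14

Answer: ..####
..####
..####
.#....
......
.#....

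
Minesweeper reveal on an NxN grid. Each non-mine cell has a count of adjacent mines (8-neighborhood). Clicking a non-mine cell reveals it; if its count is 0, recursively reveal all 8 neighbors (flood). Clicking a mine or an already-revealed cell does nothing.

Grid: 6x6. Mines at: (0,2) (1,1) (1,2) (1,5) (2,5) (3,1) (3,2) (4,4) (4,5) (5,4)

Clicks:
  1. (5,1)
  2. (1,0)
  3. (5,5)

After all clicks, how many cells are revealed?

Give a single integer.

Answer: 10

Derivation:
Click 1 (5,1) count=0: revealed 8 new [(4,0) (4,1) (4,2) (4,3) (5,0) (5,1) (5,2) (5,3)] -> total=8
Click 2 (1,0) count=1: revealed 1 new [(1,0)] -> total=9
Click 3 (5,5) count=3: revealed 1 new [(5,5)] -> total=10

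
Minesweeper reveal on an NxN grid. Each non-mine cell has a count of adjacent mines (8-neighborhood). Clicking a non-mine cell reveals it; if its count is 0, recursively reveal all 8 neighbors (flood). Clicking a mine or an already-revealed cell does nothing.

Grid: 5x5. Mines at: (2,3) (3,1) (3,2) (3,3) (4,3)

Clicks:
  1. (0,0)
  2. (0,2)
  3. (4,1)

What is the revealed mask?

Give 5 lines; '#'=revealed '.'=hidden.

Answer: #####
#####
###..
.....
.#...

Derivation:
Click 1 (0,0) count=0: revealed 13 new [(0,0) (0,1) (0,2) (0,3) (0,4) (1,0) (1,1) (1,2) (1,3) (1,4) (2,0) (2,1) (2,2)] -> total=13
Click 2 (0,2) count=0: revealed 0 new [(none)] -> total=13
Click 3 (4,1) count=2: revealed 1 new [(4,1)] -> total=14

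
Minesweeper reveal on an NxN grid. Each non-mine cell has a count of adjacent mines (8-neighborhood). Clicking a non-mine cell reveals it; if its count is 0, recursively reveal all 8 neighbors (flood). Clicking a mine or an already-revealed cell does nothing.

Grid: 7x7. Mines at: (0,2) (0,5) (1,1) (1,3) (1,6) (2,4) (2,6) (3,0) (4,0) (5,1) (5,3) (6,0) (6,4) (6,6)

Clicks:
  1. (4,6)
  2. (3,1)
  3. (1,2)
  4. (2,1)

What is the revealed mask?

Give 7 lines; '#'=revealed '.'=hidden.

Click 1 (4,6) count=0: revealed 9 new [(3,4) (3,5) (3,6) (4,4) (4,5) (4,6) (5,4) (5,5) (5,6)] -> total=9
Click 2 (3,1) count=2: revealed 1 new [(3,1)] -> total=10
Click 3 (1,2) count=3: revealed 1 new [(1,2)] -> total=11
Click 4 (2,1) count=2: revealed 1 new [(2,1)] -> total=12

Answer: .......
..#....
.#.....
.#..###
....###
....###
.......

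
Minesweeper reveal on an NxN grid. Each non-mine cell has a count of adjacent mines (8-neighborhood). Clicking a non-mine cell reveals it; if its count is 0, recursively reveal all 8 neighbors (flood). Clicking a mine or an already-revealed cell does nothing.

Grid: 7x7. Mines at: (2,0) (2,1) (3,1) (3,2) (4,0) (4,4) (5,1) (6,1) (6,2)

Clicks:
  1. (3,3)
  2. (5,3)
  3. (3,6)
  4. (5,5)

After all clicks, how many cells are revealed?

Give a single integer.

Answer: 33

Derivation:
Click 1 (3,3) count=2: revealed 1 new [(3,3)] -> total=1
Click 2 (5,3) count=2: revealed 1 new [(5,3)] -> total=2
Click 3 (3,6) count=0: revealed 31 new [(0,0) (0,1) (0,2) (0,3) (0,4) (0,5) (0,6) (1,0) (1,1) (1,2) (1,3) (1,4) (1,5) (1,6) (2,2) (2,3) (2,4) (2,5) (2,6) (3,4) (3,5) (3,6) (4,5) (4,6) (5,4) (5,5) (5,6) (6,3) (6,4) (6,5) (6,6)] -> total=33
Click 4 (5,5) count=1: revealed 0 new [(none)] -> total=33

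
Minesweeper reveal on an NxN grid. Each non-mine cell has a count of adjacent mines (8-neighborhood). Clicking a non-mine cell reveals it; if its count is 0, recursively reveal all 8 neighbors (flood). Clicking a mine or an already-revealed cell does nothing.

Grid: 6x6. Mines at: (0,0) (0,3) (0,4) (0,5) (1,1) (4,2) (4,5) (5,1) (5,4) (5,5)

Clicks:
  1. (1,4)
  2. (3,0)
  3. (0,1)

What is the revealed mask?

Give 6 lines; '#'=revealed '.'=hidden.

Answer: .#....
....#.
##....
##....
##....
......

Derivation:
Click 1 (1,4) count=3: revealed 1 new [(1,4)] -> total=1
Click 2 (3,0) count=0: revealed 6 new [(2,0) (2,1) (3,0) (3,1) (4,0) (4,1)] -> total=7
Click 3 (0,1) count=2: revealed 1 new [(0,1)] -> total=8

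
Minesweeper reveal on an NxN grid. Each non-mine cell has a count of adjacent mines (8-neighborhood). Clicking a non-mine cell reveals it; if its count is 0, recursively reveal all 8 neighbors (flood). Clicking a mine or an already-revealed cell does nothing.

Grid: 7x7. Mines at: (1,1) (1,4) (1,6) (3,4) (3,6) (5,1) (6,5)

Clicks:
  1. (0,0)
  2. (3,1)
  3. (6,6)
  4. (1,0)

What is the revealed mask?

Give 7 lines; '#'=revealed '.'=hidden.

Click 1 (0,0) count=1: revealed 1 new [(0,0)] -> total=1
Click 2 (3,1) count=0: revealed 12 new [(2,0) (2,1) (2,2) (2,3) (3,0) (3,1) (3,2) (3,3) (4,0) (4,1) (4,2) (4,3)] -> total=13
Click 3 (6,6) count=1: revealed 1 new [(6,6)] -> total=14
Click 4 (1,0) count=1: revealed 1 new [(1,0)] -> total=15

Answer: #......
#......
####...
####...
####...
.......
......#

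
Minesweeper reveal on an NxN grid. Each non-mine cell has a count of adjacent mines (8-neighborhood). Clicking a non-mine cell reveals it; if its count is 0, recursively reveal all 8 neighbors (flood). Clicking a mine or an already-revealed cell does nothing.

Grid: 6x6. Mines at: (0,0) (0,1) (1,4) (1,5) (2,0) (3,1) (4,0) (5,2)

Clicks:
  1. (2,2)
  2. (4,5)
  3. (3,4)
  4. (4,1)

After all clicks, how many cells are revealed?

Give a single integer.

Answer: 16

Derivation:
Click 1 (2,2) count=1: revealed 1 new [(2,2)] -> total=1
Click 2 (4,5) count=0: revealed 14 new [(2,3) (2,4) (2,5) (3,2) (3,3) (3,4) (3,5) (4,2) (4,3) (4,4) (4,5) (5,3) (5,4) (5,5)] -> total=15
Click 3 (3,4) count=0: revealed 0 new [(none)] -> total=15
Click 4 (4,1) count=3: revealed 1 new [(4,1)] -> total=16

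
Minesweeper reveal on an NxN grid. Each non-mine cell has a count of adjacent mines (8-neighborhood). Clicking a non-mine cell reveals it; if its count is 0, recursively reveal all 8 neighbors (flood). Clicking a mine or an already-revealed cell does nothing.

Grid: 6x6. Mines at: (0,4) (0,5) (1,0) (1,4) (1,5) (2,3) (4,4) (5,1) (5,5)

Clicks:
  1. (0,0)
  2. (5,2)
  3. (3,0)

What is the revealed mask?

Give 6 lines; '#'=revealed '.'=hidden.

Answer: #.....
......
###...
###...
###...
..#...

Derivation:
Click 1 (0,0) count=1: revealed 1 new [(0,0)] -> total=1
Click 2 (5,2) count=1: revealed 1 new [(5,2)] -> total=2
Click 3 (3,0) count=0: revealed 9 new [(2,0) (2,1) (2,2) (3,0) (3,1) (3,2) (4,0) (4,1) (4,2)] -> total=11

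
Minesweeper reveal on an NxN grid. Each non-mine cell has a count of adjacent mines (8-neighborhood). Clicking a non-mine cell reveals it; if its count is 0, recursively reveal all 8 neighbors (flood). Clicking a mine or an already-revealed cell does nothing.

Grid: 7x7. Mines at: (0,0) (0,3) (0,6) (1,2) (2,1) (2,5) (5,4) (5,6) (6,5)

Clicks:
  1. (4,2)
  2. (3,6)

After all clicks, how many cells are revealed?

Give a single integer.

Click 1 (4,2) count=0: revealed 21 new [(2,2) (2,3) (2,4) (3,0) (3,1) (3,2) (3,3) (3,4) (4,0) (4,1) (4,2) (4,3) (4,4) (5,0) (5,1) (5,2) (5,3) (6,0) (6,1) (6,2) (6,3)] -> total=21
Click 2 (3,6) count=1: revealed 1 new [(3,6)] -> total=22

Answer: 22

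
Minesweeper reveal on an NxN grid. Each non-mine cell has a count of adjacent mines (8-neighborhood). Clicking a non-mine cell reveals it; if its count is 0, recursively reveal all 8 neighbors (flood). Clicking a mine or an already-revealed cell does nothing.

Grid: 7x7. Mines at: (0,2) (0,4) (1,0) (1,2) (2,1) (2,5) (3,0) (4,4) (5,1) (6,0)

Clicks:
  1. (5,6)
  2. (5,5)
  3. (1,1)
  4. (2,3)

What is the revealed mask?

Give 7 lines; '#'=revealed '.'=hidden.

Answer: .......
.#.....
...#...
.....##
.....##
..#####
..#####

Derivation:
Click 1 (5,6) count=0: revealed 14 new [(3,5) (3,6) (4,5) (4,6) (5,2) (5,3) (5,4) (5,5) (5,6) (6,2) (6,3) (6,4) (6,5) (6,6)] -> total=14
Click 2 (5,5) count=1: revealed 0 new [(none)] -> total=14
Click 3 (1,1) count=4: revealed 1 new [(1,1)] -> total=15
Click 4 (2,3) count=1: revealed 1 new [(2,3)] -> total=16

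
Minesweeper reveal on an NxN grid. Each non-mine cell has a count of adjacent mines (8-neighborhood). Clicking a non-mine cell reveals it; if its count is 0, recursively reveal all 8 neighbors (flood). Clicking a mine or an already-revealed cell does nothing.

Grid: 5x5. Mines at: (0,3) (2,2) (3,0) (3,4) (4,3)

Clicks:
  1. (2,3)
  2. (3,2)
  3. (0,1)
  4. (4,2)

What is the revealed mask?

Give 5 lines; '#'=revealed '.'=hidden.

Click 1 (2,3) count=2: revealed 1 new [(2,3)] -> total=1
Click 2 (3,2) count=2: revealed 1 new [(3,2)] -> total=2
Click 3 (0,1) count=0: revealed 8 new [(0,0) (0,1) (0,2) (1,0) (1,1) (1,2) (2,0) (2,1)] -> total=10
Click 4 (4,2) count=1: revealed 1 new [(4,2)] -> total=11

Answer: ###..
###..
##.#.
..#..
..#..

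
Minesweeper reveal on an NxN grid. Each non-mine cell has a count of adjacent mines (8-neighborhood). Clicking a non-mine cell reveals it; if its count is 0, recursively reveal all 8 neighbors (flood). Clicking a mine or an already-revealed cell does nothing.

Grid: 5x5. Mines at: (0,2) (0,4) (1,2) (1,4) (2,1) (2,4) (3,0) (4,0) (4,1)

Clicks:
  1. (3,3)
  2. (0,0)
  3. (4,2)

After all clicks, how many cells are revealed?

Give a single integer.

Click 1 (3,3) count=1: revealed 1 new [(3,3)] -> total=1
Click 2 (0,0) count=0: revealed 4 new [(0,0) (0,1) (1,0) (1,1)] -> total=5
Click 3 (4,2) count=1: revealed 1 new [(4,2)] -> total=6

Answer: 6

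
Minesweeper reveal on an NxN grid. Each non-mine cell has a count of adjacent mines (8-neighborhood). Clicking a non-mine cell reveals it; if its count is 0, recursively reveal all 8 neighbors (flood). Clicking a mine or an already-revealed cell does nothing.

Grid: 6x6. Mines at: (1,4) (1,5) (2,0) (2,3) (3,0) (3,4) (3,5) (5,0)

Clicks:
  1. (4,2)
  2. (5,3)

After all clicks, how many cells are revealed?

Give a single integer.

Answer: 13

Derivation:
Click 1 (4,2) count=0: revealed 13 new [(3,1) (3,2) (3,3) (4,1) (4,2) (4,3) (4,4) (4,5) (5,1) (5,2) (5,3) (5,4) (5,5)] -> total=13
Click 2 (5,3) count=0: revealed 0 new [(none)] -> total=13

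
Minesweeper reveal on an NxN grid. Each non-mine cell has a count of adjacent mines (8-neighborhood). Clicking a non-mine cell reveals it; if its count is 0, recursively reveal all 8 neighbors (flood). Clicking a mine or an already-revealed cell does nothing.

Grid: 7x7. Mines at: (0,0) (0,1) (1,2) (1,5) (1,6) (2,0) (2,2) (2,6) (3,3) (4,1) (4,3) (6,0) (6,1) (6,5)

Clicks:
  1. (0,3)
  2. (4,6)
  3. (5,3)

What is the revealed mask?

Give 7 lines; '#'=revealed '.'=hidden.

Click 1 (0,3) count=1: revealed 1 new [(0,3)] -> total=1
Click 2 (4,6) count=0: revealed 9 new [(3,4) (3,5) (3,6) (4,4) (4,5) (4,6) (5,4) (5,5) (5,6)] -> total=10
Click 3 (5,3) count=1: revealed 1 new [(5,3)] -> total=11

Answer: ...#...
.......
.......
....###
....###
...####
.......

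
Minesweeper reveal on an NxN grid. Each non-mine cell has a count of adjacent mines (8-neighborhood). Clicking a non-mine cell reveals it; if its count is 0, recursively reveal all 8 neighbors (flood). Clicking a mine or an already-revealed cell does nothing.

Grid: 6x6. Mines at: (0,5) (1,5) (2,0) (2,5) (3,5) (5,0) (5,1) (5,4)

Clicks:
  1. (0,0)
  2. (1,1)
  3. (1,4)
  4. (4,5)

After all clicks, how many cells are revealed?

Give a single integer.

Click 1 (0,0) count=0: revealed 22 new [(0,0) (0,1) (0,2) (0,3) (0,4) (1,0) (1,1) (1,2) (1,3) (1,4) (2,1) (2,2) (2,3) (2,4) (3,1) (3,2) (3,3) (3,4) (4,1) (4,2) (4,3) (4,4)] -> total=22
Click 2 (1,1) count=1: revealed 0 new [(none)] -> total=22
Click 3 (1,4) count=3: revealed 0 new [(none)] -> total=22
Click 4 (4,5) count=2: revealed 1 new [(4,5)] -> total=23

Answer: 23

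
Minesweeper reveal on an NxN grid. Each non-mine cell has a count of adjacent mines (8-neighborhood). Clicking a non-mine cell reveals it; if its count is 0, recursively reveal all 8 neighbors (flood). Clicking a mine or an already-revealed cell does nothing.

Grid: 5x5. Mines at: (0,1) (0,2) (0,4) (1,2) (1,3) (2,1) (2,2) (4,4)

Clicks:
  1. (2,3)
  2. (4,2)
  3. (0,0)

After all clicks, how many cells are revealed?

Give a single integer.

Answer: 10

Derivation:
Click 1 (2,3) count=3: revealed 1 new [(2,3)] -> total=1
Click 2 (4,2) count=0: revealed 8 new [(3,0) (3,1) (3,2) (3,3) (4,0) (4,1) (4,2) (4,3)] -> total=9
Click 3 (0,0) count=1: revealed 1 new [(0,0)] -> total=10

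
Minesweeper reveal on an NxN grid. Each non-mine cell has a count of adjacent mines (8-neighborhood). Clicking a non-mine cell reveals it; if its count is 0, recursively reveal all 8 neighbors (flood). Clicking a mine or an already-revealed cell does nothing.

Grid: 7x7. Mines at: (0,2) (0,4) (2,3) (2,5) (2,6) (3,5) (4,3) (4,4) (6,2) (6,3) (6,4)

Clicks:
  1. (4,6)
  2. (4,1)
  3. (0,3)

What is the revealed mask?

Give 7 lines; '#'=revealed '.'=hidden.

Answer: ##.#...
###....
###....
###....
###...#
###....
##.....

Derivation:
Click 1 (4,6) count=1: revealed 1 new [(4,6)] -> total=1
Click 2 (4,1) count=0: revealed 19 new [(0,0) (0,1) (1,0) (1,1) (1,2) (2,0) (2,1) (2,2) (3,0) (3,1) (3,2) (4,0) (4,1) (4,2) (5,0) (5,1) (5,2) (6,0) (6,1)] -> total=20
Click 3 (0,3) count=2: revealed 1 new [(0,3)] -> total=21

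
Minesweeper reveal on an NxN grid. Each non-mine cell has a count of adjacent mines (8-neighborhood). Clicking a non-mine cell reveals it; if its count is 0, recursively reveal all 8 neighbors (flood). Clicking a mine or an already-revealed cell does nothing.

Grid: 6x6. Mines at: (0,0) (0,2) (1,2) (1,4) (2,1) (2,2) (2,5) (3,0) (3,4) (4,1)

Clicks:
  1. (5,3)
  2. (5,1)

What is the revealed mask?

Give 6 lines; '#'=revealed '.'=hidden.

Click 1 (5,3) count=0: revealed 8 new [(4,2) (4,3) (4,4) (4,5) (5,2) (5,3) (5,4) (5,5)] -> total=8
Click 2 (5,1) count=1: revealed 1 new [(5,1)] -> total=9

Answer: ......
......
......
......
..####
.#####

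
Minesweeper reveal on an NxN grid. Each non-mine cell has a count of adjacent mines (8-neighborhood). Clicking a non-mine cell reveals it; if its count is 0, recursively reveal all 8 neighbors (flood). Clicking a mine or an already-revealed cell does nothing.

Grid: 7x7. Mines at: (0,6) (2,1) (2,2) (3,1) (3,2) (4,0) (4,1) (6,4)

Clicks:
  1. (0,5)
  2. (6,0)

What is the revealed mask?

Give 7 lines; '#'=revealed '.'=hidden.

Click 1 (0,5) count=1: revealed 1 new [(0,5)] -> total=1
Click 2 (6,0) count=0: revealed 8 new [(5,0) (5,1) (5,2) (5,3) (6,0) (6,1) (6,2) (6,3)] -> total=9

Answer: .....#.
.......
.......
.......
.......
####...
####...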